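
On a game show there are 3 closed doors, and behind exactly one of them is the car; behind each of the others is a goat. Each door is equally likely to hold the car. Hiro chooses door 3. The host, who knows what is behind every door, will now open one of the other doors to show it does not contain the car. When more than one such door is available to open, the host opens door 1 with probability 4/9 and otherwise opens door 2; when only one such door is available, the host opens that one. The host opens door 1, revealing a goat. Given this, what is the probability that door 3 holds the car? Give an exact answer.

4/13

Apply Bayes' rule, conditioning on where the car actually is.
If it is behind door 1 (prior 1/3): the host opened door 1, so this case is ruled out; weight (1/3)·0 = 0.
If it is behind door 2 (prior 1/3): only door 1 is available, probability 1; weight (1/3)·1 = 1/3.
If it is behind door 3 (prior 1/3): door 1 is available, opened with probability 4/9; weight (1/3)·(4/9) = 4/27.
The weights sum to 13/27.
So P(the car behind door 3 | the host opened door 1) = (4/27) / (13/27) = 4/13.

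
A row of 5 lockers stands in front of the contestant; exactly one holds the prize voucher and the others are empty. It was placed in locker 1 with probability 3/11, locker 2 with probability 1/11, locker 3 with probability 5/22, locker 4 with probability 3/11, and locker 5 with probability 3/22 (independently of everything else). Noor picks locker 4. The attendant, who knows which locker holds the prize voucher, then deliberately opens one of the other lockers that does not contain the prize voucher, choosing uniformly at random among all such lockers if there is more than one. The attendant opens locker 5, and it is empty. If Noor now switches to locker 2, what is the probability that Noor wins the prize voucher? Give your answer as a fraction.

Condition on the true location of the prize voucher.
If it is in locker 1 (prior 3/11): the attendant has 3 equally likely choices, so probability 1/3; weight (3/11)·(1/3) = 1/11.
If it is in locker 2 (prior 1/11): the attendant has 3 equally likely choices, so probability 1/3; weight (1/11)·(1/3) = 1/33.
If it is in locker 3 (prior 5/22): the attendant has 3 equally likely choices, so probability 1/3; weight (5/22)·(1/3) = 5/66.
If it is in locker 4 (prior 3/11): the attendant has 4 equally likely choices, so probability 1/4; weight (3/11)·(1/4) = 3/44.
If it is in locker 5 (prior 3/22): the attendant opened locker 5, so this case is ruled out; weight (3/22)·0 = 0.
The weights sum to 35/132.
So P(the prize voucher in locker 2 | the attendant opened locker 5) = (1/33) / (35/132) = 4/35.

4/35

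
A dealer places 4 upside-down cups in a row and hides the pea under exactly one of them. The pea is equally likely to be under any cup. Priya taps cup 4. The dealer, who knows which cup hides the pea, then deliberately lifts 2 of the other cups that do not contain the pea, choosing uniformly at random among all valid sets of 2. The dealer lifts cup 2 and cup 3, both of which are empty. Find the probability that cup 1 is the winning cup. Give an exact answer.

Apply Bayes' rule, conditioning on where the pea actually is.
If it is under cup 1 (prior 1/4): the dealer has no choice, probability 1; weight (1/4)·1 = 1/4.
If it is under either of cups 2 and 3 (prior 1/4 each): that cup was opened and seen not to hold the prize — ruled out; weight (1/4)·0 = 0 each.
If it is under cup 4 (prior 1/4): the dealer has 3 equally likely choices, so probability 1/3; weight (1/4)·(1/3) = 1/12.
The weights sum to 1/3.
So P(the pea under cup 1 | the dealer opened cup 2 and cup 3) = (1/4) / (1/3) = 3/4.

3/4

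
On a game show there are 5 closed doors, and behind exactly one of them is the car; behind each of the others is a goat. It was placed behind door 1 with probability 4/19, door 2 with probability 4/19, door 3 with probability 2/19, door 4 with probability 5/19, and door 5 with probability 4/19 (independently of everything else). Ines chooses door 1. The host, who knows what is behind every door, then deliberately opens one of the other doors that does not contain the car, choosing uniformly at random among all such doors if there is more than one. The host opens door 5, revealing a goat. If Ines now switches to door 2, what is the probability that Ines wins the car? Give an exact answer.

Condition on the true location of the car.
If it is behind door 1 (prior 4/19): the host has 4 equally likely choices, so probability 1/4; weight (4/19)·(1/4) = 1/19.
If it is behind door 2 (prior 4/19): the host has 3 equally likely choices, so probability 1/3; weight (4/19)·(1/3) = 4/57.
If it is behind door 3 (prior 2/19): the host has 3 equally likely choices, so probability 1/3; weight (2/19)·(1/3) = 2/57.
If it is behind door 4 (prior 5/19): the host has 3 equally likely choices, so probability 1/3; weight (5/19)·(1/3) = 5/57.
If it is behind door 5 (prior 4/19): the host opened door 5, so this case is ruled out; weight (4/19)·0 = 0.
The weights sum to 14/57.
So P(the car behind door 2 | the host opened door 5) = (4/57) / (14/57) = 2/7.

2/7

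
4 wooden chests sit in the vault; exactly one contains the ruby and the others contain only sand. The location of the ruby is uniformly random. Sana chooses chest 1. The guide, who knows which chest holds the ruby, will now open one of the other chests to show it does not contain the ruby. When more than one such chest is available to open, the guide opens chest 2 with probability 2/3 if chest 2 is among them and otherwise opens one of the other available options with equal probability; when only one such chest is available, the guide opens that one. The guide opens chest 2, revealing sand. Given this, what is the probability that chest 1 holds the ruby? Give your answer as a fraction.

Condition on the true location of the ruby.
If it is in any of chests 1, 3, and 4 (prior 1/4 each): chest 2 is available, opened with probability 2/3; weight (1/4)·(2/3) = 1/6 each.
If it is in chest 2 (prior 1/4): the guide opened chest 2, so this case is ruled out; weight (1/4)·0 = 0.
The weights sum to 1/2.
So P(the ruby in chest 1 | the guide opened chest 2) = (1/6) / (1/2) = 1/3.

1/3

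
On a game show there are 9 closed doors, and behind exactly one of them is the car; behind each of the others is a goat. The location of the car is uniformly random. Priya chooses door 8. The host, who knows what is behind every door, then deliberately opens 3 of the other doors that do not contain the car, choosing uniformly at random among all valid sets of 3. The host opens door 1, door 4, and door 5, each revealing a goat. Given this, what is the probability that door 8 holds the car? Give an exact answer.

1/9

Consider each possible location of the car in turn.
If it is behind any of doors 1, 4, and 5 (prior 1/9 each): that door was opened and seen not to hold the prize — ruled out; weight (1/9)·0 = 0 each.
If it is behind any of doors 2, 3, 6, 7, and 9 (prior 1/9 each): the host has 35 equally likely choices, so probability 1/35; weight (1/9)·(1/35) = 1/315 each.
If it is behind door 8 (prior 1/9): the host has 56 equally likely choices, so probability 1/56; weight (1/9)·(1/56) = 1/504.
The weights sum to 1/56.
So P(the car behind door 8 | the host opened door 1, door 4, and door 5) = (1/504) / (1/56) = 1/9.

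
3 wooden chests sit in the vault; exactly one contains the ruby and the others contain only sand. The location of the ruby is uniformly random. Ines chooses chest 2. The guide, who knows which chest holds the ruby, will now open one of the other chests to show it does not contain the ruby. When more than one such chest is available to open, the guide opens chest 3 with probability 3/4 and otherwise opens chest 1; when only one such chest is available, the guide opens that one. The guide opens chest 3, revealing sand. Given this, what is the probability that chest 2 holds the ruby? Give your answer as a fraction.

3/7

Apply Bayes' rule, conditioning on where the ruby actually is.
If it is in chest 1 (prior 1/3): only chest 3 is available, probability 1; weight (1/3)·1 = 1/3.
If it is in chest 2 (prior 1/3): chest 3 is available, opened with probability 3/4; weight (1/3)·(3/4) = 1/4.
If it is in chest 3 (prior 1/3): the guide opened chest 3, so this case is ruled out; weight (1/3)·0 = 0.
The weights sum to 7/12.
So P(the ruby in chest 2 | the guide opened chest 3) = (1/4) / (7/12) = 3/7.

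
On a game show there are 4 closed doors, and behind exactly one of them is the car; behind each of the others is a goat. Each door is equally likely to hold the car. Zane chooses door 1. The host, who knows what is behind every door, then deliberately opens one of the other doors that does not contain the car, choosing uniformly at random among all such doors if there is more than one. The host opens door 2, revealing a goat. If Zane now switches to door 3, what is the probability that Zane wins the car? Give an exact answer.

Apply Bayes' rule, conditioning on where the car actually is.
If it is behind door 1 (prior 1/4): the host has 3 equally likely choices, so probability 1/3; weight (1/4)·(1/3) = 1/12.
If it is behind door 2 (prior 1/4): the host opened door 2, so this case is ruled out; weight (1/4)·0 = 0.
If it is behind either of doors 3 and 4 (prior 1/4 each): the host has 2 equally likely choices, so probability 1/2; weight (1/4)·(1/2) = 1/8 each.
The weights sum to 1/3.
So P(the car behind door 3 | the host opened door 2) = (1/8) / (1/3) = 3/8.

3/8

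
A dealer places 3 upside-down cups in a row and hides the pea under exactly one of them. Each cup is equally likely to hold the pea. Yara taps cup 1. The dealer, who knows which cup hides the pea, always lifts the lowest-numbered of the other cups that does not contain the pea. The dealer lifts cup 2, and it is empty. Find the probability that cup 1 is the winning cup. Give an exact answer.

Apply Bayes' rule, conditioning on where the pea actually is.
If it is under either of cups 1 and 3 (prior 1/3 each): cup 2 is the lowest-numbered option available, probability 1; weight (1/3)·1 = 1/3 each.
If it is under cup 2 (prior 1/3): the dealer opened cup 2, so this case is ruled out; weight (1/3)·0 = 0.
The weights sum to 2/3.
So P(the pea under cup 1 | the dealer opened cup 2) = (1/3) / (2/3) = 1/2.

1/2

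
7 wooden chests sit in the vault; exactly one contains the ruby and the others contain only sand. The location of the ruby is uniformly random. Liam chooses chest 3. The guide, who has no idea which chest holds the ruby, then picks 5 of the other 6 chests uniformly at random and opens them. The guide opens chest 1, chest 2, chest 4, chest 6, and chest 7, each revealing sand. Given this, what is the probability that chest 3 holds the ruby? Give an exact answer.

Condition on the true location of the ruby.
If it is in any of chests 1, 2, 4, 6, and 7 (prior 1/7 each): that chest was opened and seen not to hold the prize — ruled out; weight (1/7)·0 = 0 each.
If it is in either of chests 3 and 5 (prior 1/7 each): the guide picks exactly this set with probability 1/6 regardless, and none is the prize; weight (1/7)·(1/6) = 1/42 each.
The weights sum to 1/21.
So P(the ruby in chest 3 | the guide opened chest 1, chest 2, chest 4, chest 6, and chest 7) = (1/42) / (1/21) = 1/2.

1/2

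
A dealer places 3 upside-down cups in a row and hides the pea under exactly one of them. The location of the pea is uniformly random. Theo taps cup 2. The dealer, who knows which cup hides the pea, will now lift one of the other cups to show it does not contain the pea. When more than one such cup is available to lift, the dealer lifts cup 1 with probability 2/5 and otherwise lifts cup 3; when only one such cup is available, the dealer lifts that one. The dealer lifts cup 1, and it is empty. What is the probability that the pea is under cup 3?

5/7

Condition on the true location of the pea.
If it is under cup 1 (prior 1/3): the dealer opened cup 1, so this case is ruled out; weight (1/3)·0 = 0.
If it is under cup 2 (prior 1/3): cup 1 is available, opened with probability 2/5; weight (1/3)·(2/5) = 2/15.
If it is under cup 3 (prior 1/3): only cup 1 is available, probability 1; weight (1/3)·1 = 1/3.
The weights sum to 7/15.
So P(the pea under cup 3 | the dealer opened cup 1) = (1/3) / (7/15) = 5/7.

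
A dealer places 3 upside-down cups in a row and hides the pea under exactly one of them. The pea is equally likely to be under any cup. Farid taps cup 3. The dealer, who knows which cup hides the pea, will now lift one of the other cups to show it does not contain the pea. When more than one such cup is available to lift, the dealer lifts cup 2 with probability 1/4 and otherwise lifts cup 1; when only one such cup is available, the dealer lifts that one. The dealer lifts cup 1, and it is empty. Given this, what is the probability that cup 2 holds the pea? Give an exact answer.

Apply Bayes' rule, conditioning on where the pea actually is.
If it is under cup 1 (prior 1/3): the dealer opened cup 1, so this case is ruled out; weight (1/3)·0 = 0.
If it is under cup 2 (prior 1/3): only cup 1 is available, probability 1; weight (1/3)·1 = 1/3.
If it is under cup 3 (prior 1/3): cup 2 is available but not opened, probability 3/4; weight (1/3)·(3/4) = 1/4.
The weights sum to 7/12.
So P(the pea under cup 2 | the dealer opened cup 1) = (1/3) / (7/12) = 4/7.

4/7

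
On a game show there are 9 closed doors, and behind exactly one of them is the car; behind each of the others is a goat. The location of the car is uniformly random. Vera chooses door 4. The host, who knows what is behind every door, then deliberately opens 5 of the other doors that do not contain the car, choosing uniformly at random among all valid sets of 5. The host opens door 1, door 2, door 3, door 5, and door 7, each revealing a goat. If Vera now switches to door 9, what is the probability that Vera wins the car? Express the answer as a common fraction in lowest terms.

Apply Bayes' rule, conditioning on where the car actually is.
If it is behind any of doors 1, 2, 3, 5, and 7 (prior 1/9 each): that door was opened and seen not to hold the prize — ruled out; weight (1/9)·0 = 0 each.
If it is behind door 4 (prior 1/9): the host has 56 equally likely choices, so probability 1/56; weight (1/9)·(1/56) = 1/504.
If it is behind any of doors 6, 8, and 9 (prior 1/9 each): the host has 21 equally likely choices, so probability 1/21; weight (1/9)·(1/21) = 1/189 each.
The weights sum to 1/56.
So P(the car behind door 9 | the host opened door 1, door 2, door 3, door 5, and door 7) = (1/189) / (1/56) = 8/27.

8/27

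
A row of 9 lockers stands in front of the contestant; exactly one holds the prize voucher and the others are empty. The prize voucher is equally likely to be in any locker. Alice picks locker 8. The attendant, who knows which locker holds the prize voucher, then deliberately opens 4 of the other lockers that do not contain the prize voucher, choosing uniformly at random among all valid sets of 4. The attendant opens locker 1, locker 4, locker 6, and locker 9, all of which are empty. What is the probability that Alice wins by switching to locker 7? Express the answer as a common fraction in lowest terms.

2/9

Consider each possible location of the prize voucher in turn.
If it is in any of lockers 1, 4, 6, and 9 (prior 1/9 each): that locker was opened and seen not to hold the prize — ruled out; weight (1/9)·0 = 0 each.
If it is in any of lockers 2, 3, 5, and 7 (prior 1/9 each): the attendant has 35 equally likely choices, so probability 1/35; weight (1/9)·(1/35) = 1/315 each.
If it is in locker 8 (prior 1/9): the attendant has 70 equally likely choices, so probability 1/70; weight (1/9)·(1/70) = 1/630.
The weights sum to 1/70.
So P(the prize voucher in locker 7 | the attendant opened locker 1, locker 4, locker 6, and locker 9) = (1/315) / (1/70) = 2/9.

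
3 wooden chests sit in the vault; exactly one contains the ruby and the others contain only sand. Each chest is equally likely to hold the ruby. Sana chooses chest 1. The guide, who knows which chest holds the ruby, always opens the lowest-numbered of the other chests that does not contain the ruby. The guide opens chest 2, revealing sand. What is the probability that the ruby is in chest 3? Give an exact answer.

1/2

Consider each possible location of the ruby in turn.
If it is in either of chests 1 and 3 (prior 1/3 each): chest 2 is the lowest-numbered option available, probability 1; weight (1/3)·1 = 1/3 each.
If it is in chest 2 (prior 1/3): the guide opened chest 2, so this case is ruled out; weight (1/3)·0 = 0.
The weights sum to 2/3.
So P(the ruby in chest 3 | the guide opened chest 2) = (1/3) / (2/3) = 1/2.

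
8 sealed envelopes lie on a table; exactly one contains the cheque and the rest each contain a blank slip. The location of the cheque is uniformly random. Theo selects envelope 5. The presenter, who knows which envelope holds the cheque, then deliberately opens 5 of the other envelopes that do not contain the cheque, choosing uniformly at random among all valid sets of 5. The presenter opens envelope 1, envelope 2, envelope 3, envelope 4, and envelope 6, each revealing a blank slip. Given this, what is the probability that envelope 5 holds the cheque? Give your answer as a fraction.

1/8

Consider each possible location of the cheque in turn.
If it is in any of envelopes 1, 2, 3, 4, and 6 (prior 1/8 each): that envelope was opened and seen not to hold the prize — ruled out; weight (1/8)·0 = 0 each.
If it is in envelope 5 (prior 1/8): the presenter has 21 equally likely choices, so probability 1/21; weight (1/8)·(1/21) = 1/168.
If it is in either of envelopes 7 and 8 (prior 1/8 each): the presenter has 6 equally likely choices, so probability 1/6; weight (1/8)·(1/6) = 1/48 each.
The weights sum to 1/21.
So P(the cheque in envelope 5 | the presenter opened envelope 1, envelope 2, envelope 3, envelope 4, and envelope 6) = (1/168) / (1/21) = 1/8.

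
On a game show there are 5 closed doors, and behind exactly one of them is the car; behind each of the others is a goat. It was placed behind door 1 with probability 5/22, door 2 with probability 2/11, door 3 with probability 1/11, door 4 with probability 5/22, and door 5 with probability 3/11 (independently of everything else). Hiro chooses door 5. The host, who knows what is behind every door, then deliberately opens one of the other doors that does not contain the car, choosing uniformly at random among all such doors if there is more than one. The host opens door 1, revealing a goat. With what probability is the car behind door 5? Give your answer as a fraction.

9/31

Condition on the true location of the car.
If it is behind door 1 (prior 5/22): the host opened door 1, so this case is ruled out; weight (5/22)·0 = 0.
If it is behind door 2 (prior 2/11): the host has 3 equally likely choices, so probability 1/3; weight (2/11)·(1/3) = 2/33.
If it is behind door 3 (prior 1/11): the host has 3 equally likely choices, so probability 1/3; weight (1/11)·(1/3) = 1/33.
If it is behind door 4 (prior 5/22): the host has 3 equally likely choices, so probability 1/3; weight (5/22)·(1/3) = 5/66.
If it is behind door 5 (prior 3/11): the host has 4 equally likely choices, so probability 1/4; weight (3/11)·(1/4) = 3/44.
The weights sum to 31/132.
So P(the car behind door 5 | the host opened door 1) = (3/44) / (31/132) = 9/31.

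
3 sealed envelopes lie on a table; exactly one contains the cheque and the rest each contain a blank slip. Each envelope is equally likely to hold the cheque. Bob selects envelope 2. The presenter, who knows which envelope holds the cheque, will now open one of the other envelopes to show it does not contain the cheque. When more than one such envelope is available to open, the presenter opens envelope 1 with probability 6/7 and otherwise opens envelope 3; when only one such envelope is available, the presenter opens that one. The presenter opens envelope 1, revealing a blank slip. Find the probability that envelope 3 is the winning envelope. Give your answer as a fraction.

Consider each possible location of the cheque in turn.
If it is in envelope 1 (prior 1/3): the presenter opened envelope 1, so this case is ruled out; weight (1/3)·0 = 0.
If it is in envelope 2 (prior 1/3): envelope 1 is available, opened with probability 6/7; weight (1/3)·(6/7) = 2/7.
If it is in envelope 3 (prior 1/3): only envelope 1 is available, probability 1; weight (1/3)·1 = 1/3.
The weights sum to 13/21.
So P(the cheque in envelope 3 | the presenter opened envelope 1) = (1/3) / (13/21) = 7/13.

7/13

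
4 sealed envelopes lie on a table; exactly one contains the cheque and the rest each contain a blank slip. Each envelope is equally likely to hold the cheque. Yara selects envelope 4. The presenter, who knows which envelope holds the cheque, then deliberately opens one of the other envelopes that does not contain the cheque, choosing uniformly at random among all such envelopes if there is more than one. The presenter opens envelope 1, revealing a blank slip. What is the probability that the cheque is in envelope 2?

3/8

Apply Bayes' rule, conditioning on where the cheque actually is.
If it is in envelope 1 (prior 1/4): the presenter opened envelope 1, so this case is ruled out; weight (1/4)·0 = 0.
If it is in either of envelopes 2 and 3 (prior 1/4 each): the presenter has 2 equally likely choices, so probability 1/2; weight (1/4)·(1/2) = 1/8 each.
If it is in envelope 4 (prior 1/4): the presenter has 3 equally likely choices, so probability 1/3; weight (1/4)·(1/3) = 1/12.
The weights sum to 1/3.
So P(the cheque in envelope 2 | the presenter opened envelope 1) = (1/8) / (1/3) = 3/8.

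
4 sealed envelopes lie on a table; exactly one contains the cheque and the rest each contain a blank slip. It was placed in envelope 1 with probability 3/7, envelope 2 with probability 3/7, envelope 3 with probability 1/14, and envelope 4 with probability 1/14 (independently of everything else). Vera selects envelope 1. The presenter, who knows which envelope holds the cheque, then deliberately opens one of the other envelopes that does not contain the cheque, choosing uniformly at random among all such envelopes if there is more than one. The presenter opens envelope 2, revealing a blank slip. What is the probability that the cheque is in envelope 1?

2/3

Consider each possible location of the cheque in turn.
If it is in envelope 1 (prior 3/7): the presenter has 3 equally likely choices, so probability 1/3; weight (3/7)·(1/3) = 1/7.
If it is in envelope 2 (prior 3/7): the presenter opened envelope 2, so this case is ruled out; weight (3/7)·0 = 0.
If it is in either of envelopes 3 and 4 (prior 1/14 each): the presenter has 2 equally likely choices, so probability 1/2; weight (1/14)·(1/2) = 1/28 each.
The weights sum to 3/14.
So P(the cheque in envelope 1 | the presenter opened envelope 2) = (1/7) / (3/14) = 2/3.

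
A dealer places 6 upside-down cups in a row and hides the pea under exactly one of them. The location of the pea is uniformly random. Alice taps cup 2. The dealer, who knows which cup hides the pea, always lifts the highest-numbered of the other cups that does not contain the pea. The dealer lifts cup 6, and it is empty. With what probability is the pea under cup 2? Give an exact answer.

Condition on the true location of the pea.
If it is under any of cups 1, 2, 3, 4, and 5 (prior 1/6 each): cup 6 is the highest-numbered option available, probability 1; weight (1/6)·1 = 1/6 each.
If it is under cup 6 (prior 1/6): the dealer opened cup 6, so this case is ruled out; weight (1/6)·0 = 0.
The weights sum to 5/6.
So P(the pea under cup 2 | the dealer opened cup 6) = (1/6) / (5/6) = 1/5.

1/5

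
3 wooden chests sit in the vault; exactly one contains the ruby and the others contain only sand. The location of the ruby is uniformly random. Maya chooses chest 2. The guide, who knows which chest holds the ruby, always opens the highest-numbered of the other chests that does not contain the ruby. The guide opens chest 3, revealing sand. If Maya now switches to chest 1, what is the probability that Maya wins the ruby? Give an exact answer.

1/2

Consider each possible location of the ruby in turn.
If it is in either of chests 1 and 2 (prior 1/3 each): chest 3 is the highest-numbered option available, probability 1; weight (1/3)·1 = 1/3 each.
If it is in chest 3 (prior 1/3): the guide opened chest 3, so this case is ruled out; weight (1/3)·0 = 0.
The weights sum to 2/3.
So P(the ruby in chest 1 | the guide opened chest 3) = (1/3) / (2/3) = 1/2.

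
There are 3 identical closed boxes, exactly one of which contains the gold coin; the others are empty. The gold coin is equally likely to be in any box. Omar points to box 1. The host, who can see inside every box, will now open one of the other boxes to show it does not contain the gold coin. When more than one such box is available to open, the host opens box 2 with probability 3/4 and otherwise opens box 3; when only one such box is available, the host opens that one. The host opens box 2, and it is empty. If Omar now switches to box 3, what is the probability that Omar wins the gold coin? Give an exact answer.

4/7

Consider each possible location of the gold coin in turn.
If it is in box 1 (prior 1/3): box 2 is available, opened with probability 3/4; weight (1/3)·(3/4) = 1/4.
If it is in box 2 (prior 1/3): the host opened box 2, so this case is ruled out; weight (1/3)·0 = 0.
If it is in box 3 (prior 1/3): only box 2 is available, probability 1; weight (1/3)·1 = 1/3.
The weights sum to 7/12.
So P(the gold coin in box 3 | the host opened box 2) = (1/3) / (7/12) = 4/7.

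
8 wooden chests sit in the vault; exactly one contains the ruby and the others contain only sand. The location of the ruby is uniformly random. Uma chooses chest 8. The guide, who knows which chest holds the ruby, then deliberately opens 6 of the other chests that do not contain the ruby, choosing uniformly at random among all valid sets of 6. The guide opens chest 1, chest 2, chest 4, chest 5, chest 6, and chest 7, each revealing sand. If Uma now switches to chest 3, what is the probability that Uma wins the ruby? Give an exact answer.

7/8

Consider each possible location of the ruby in turn.
If it is in any of chests 1, 2, 4, 5, 6, and 7 (prior 1/8 each): that chest was opened and seen not to hold the prize — ruled out; weight (1/8)·0 = 0 each.
If it is in chest 3 (prior 1/8): the guide has no choice, probability 1; weight (1/8)·1 = 1/8.
If it is in chest 8 (prior 1/8): the guide has 7 equally likely choices, so probability 1/7; weight (1/8)·(1/7) = 1/56.
The weights sum to 1/7.
So P(the ruby in chest 3 | the guide opened chest 1, chest 2, chest 4, chest 5, chest 6, and chest 7) = (1/8) / (1/7) = 7/8.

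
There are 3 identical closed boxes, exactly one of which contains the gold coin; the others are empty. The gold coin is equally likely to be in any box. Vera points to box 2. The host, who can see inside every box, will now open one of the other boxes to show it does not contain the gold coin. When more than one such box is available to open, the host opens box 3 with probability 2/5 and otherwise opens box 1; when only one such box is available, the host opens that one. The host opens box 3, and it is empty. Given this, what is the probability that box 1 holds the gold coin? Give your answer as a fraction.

Consider each possible location of the gold coin in turn.
If it is in box 1 (prior 1/3): only box 3 is available, probability 1; weight (1/3)·1 = 1/3.
If it is in box 2 (prior 1/3): box 3 is available, opened with probability 2/5; weight (1/3)·(2/5) = 2/15.
If it is in box 3 (prior 1/3): the host opened box 3, so this case is ruled out; weight (1/3)·0 = 0.
The weights sum to 7/15.
So P(the gold coin in box 1 | the host opened box 3) = (1/3) / (7/15) = 5/7.

5/7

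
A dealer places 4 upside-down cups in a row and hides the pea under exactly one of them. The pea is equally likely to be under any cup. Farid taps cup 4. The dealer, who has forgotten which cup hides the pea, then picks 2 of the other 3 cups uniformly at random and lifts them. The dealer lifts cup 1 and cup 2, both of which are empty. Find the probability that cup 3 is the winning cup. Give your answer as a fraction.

1/2

Apply Bayes' rule, conditioning on where the pea actually is.
If it is under either of cups 1 and 2 (prior 1/4 each): that cup was opened and seen not to hold the prize — ruled out; weight (1/4)·0 = 0 each.
If it is under either of cups 3 and 4 (prior 1/4 each): the dealer picks exactly this set with probability 1/3 regardless, and none is the prize; weight (1/4)·(1/3) = 1/12 each.
The weights sum to 1/6.
So P(the pea under cup 3 | the dealer opened cup 1 and cup 2) = (1/12) / (1/6) = 1/2.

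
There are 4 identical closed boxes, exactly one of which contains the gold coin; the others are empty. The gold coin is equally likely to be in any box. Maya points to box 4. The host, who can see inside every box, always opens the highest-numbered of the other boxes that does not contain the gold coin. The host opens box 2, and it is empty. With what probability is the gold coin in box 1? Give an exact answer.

0

Apply Bayes' rule, conditioning on where the gold coin actually is.
If it is in either of boxes 1 and 4 (prior 1/4 each): the host would have opened box 3 instead, probability 0; weight (1/4)·0 = 0 each.
If it is in box 2 (prior 1/4): the host opened box 2, so this case is ruled out; weight (1/4)·0 = 0.
If it is in box 3 (prior 1/4): box 2 is the highest-numbered option available, probability 1; weight (1/4)·1 = 1/4.
The weights sum to 1/4.
So P(the gold coin in box 1 | the host opened box 2) = 0 / (1/4) = 0.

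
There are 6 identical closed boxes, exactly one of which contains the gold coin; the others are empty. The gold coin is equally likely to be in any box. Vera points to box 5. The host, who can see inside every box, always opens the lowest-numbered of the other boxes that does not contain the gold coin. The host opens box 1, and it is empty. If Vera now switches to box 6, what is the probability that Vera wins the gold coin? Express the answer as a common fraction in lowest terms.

1/5

Condition on the true location of the gold coin.
If it is in box 1 (prior 1/6): the host opened box 1, so this case is ruled out; weight (1/6)·0 = 0.
If it is in any of boxes 2, 3, 4, 5, and 6 (prior 1/6 each): box 1 is the lowest-numbered option available, probability 1; weight (1/6)·1 = 1/6 each.
The weights sum to 5/6.
So P(the gold coin in box 6 | the host opened box 1) = (1/6) / (5/6) = 1/5.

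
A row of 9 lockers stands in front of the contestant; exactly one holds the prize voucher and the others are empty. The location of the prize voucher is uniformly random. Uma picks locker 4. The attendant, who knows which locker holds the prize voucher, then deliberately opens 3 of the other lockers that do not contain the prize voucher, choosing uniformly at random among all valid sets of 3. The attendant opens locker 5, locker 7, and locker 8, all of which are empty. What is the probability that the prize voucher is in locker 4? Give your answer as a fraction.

Condition on the true location of the prize voucher.
If it is in any of lockers 1, 2, 3, 6, and 9 (prior 1/9 each): the attendant has 35 equally likely choices, so probability 1/35; weight (1/9)·(1/35) = 1/315 each.
If it is in locker 4 (prior 1/9): the attendant has 56 equally likely choices, so probability 1/56; weight (1/9)·(1/56) = 1/504.
If it is in any of lockers 5, 7, and 8 (prior 1/9 each): that locker was opened and seen not to hold the prize — ruled out; weight (1/9)·0 = 0 each.
The weights sum to 1/56.
So P(the prize voucher in locker 4 | the attendant opened locker 5, locker 7, and locker 8) = (1/504) / (1/56) = 1/9.

1/9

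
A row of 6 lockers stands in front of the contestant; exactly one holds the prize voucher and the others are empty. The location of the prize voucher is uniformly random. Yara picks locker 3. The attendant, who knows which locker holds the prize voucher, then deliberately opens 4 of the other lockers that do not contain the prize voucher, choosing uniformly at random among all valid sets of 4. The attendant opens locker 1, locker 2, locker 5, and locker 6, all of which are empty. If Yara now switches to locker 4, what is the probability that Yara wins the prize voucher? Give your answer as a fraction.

Condition on the true location of the prize voucher.
If it is in any of lockers 1, 2, 5, and 6 (prior 1/6 each): that locker was opened and seen not to hold the prize — ruled out; weight (1/6)·0 = 0 each.
If it is in locker 3 (prior 1/6): the attendant has 5 equally likely choices, so probability 1/5; weight (1/6)·(1/5) = 1/30.
If it is in locker 4 (prior 1/6): the attendant has no choice, probability 1; weight (1/6)·1 = 1/6.
The weights sum to 1/5.
So P(the prize voucher in locker 4 | the attendant opened locker 1, locker 2, locker 5, and locker 6) = (1/6) / (1/5) = 5/6.

5/6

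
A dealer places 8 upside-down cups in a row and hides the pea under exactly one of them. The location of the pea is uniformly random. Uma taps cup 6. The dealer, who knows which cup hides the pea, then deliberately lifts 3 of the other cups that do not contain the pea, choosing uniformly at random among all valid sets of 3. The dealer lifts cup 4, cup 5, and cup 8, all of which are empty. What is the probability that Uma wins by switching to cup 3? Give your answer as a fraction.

7/32

Consider each possible location of the pea in turn.
If it is under any of cups 1, 2, 3, and 7 (prior 1/8 each): the dealer has 20 equally likely choices, so probability 1/20; weight (1/8)·(1/20) = 1/160 each.
If it is under any of cups 4, 5, and 8 (prior 1/8 each): that cup was opened and seen not to hold the prize — ruled out; weight (1/8)·0 = 0 each.
If it is under cup 6 (prior 1/8): the dealer has 35 equally likely choices, so probability 1/35; weight (1/8)·(1/35) = 1/280.
The weights sum to 1/35.
So P(the pea under cup 3 | the dealer opened cup 4, cup 5, and cup 8) = (1/160) / (1/35) = 7/32.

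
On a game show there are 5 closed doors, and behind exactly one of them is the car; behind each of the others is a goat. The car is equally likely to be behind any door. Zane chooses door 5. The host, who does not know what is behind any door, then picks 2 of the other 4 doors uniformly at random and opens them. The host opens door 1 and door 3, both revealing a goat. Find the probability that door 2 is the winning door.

1/3

Because the host chose which doors to open without knowing where the car is, the choice is independent of the prize location. Learning that none of the 2 opened doors holds the car simply rules out those 2 locations and leaves the remaining 3 doors still equally likely by symmetry.
So P(the car behind door 2) = 1/3.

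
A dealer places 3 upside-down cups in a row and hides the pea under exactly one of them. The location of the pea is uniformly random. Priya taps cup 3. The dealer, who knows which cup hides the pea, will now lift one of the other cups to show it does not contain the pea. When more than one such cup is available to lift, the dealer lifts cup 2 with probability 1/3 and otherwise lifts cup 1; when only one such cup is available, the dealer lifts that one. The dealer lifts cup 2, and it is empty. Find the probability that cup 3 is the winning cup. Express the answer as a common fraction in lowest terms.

1/4

Condition on the true location of the pea.
If it is under cup 1 (prior 1/3): only cup 2 is available, probability 1; weight (1/3)·1 = 1/3.
If it is under cup 2 (prior 1/3): the dealer opened cup 2, so this case is ruled out; weight (1/3)·0 = 0.
If it is under cup 3 (prior 1/3): cup 2 is available, opened with probability 1/3; weight (1/3)·(1/3) = 1/9.
The weights sum to 4/9.
So P(the pea under cup 3 | the dealer opened cup 2) = (1/9) / (4/9) = 1/4.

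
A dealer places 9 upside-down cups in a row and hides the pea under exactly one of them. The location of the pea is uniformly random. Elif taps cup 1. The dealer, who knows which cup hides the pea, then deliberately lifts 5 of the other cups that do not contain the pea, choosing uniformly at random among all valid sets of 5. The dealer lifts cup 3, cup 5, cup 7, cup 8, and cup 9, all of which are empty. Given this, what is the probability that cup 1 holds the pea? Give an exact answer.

Consider each possible location of the pea in turn.
If it is under cup 1 (prior 1/9): the dealer has 56 equally likely choices, so probability 1/56; weight (1/9)·(1/56) = 1/504.
If it is under any of cups 2, 4, and 6 (prior 1/9 each): the dealer has 21 equally likely choices, so probability 1/21; weight (1/9)·(1/21) = 1/189 each.
If it is under any of cups 3, 5, 7, 8, and 9 (prior 1/9 each): that cup was opened and seen not to hold the prize — ruled out; weight (1/9)·0 = 0 each.
The weights sum to 1/56.
So P(the pea under cup 1 | the dealer opened cup 3, cup 5, cup 7, cup 8, and cup 9) = (1/504) / (1/56) = 1/9.

1/9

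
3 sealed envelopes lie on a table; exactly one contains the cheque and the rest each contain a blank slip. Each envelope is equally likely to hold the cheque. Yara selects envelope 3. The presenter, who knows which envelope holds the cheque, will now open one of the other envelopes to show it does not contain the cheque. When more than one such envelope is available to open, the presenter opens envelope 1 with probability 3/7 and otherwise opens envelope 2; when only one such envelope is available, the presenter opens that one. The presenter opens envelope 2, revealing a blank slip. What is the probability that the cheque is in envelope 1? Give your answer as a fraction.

Apply Bayes' rule, conditioning on where the cheque actually is.
If it is in envelope 1 (prior 1/3): only envelope 2 is available, probability 1; weight (1/3)·1 = 1/3.
If it is in envelope 2 (prior 1/3): the presenter opened envelope 2, so this case is ruled out; weight (1/3)·0 = 0.
If it is in envelope 3 (prior 1/3): envelope 1 is available but not opened, probability 4/7; weight (1/3)·(4/7) = 4/21.
The weights sum to 11/21.
So P(the cheque in envelope 1 | the presenter opened envelope 2) = (1/3) / (11/21) = 7/11.

7/11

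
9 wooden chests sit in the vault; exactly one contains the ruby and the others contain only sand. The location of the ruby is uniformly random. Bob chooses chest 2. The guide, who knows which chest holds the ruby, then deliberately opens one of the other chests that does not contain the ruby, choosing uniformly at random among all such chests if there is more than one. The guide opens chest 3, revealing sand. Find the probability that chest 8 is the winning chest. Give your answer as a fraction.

Condition on the true location of the ruby.
If it is in any of chests 1, 4, 5, 6, 7, 8, and 9 (prior 1/9 each): the guide has 7 equally likely choices, so probability 1/7; weight (1/9)·(1/7) = 1/63 each.
If it is in chest 2 (prior 1/9): the guide has 8 equally likely choices, so probability 1/8; weight (1/9)·(1/8) = 1/72.
If it is in chest 3 (prior 1/9): the guide opened chest 3, so this case is ruled out; weight (1/9)·0 = 0.
The weights sum to 1/8.
So P(the ruby in chest 8 | the guide opened chest 3) = (1/63) / (1/8) = 8/63.

8/63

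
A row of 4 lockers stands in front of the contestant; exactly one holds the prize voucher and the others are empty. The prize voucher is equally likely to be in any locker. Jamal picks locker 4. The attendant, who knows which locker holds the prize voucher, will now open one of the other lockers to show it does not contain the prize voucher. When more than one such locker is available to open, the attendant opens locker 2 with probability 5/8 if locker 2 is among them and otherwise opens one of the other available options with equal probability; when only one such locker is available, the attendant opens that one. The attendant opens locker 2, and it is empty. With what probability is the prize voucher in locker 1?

Condition on the true location of the prize voucher.
If it is in any of lockers 1, 3, and 4 (prior 1/4 each): locker 2 is available, opened with probability 5/8; weight (1/4)·(5/8) = 5/32 each.
If it is in locker 2 (prior 1/4): the attendant opened locker 2, so this case is ruled out; weight (1/4)·0 = 0.
The weights sum to 15/32.
So P(the prize voucher in locker 1 | the attendant opened locker 2) = (5/32) / (15/32) = 1/3.

1/3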